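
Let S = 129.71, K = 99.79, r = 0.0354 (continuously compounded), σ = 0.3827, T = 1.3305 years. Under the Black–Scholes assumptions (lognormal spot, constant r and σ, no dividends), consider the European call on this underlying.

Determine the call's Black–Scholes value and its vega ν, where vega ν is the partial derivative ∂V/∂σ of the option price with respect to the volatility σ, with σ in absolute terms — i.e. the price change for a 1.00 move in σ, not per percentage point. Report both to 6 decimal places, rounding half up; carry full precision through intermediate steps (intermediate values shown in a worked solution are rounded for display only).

price = 41.415375
ν = 39.040266

σ√T = 0.3827·√1.3305 = 0.441434
d₁ = (ln(S/K) + (r+σ²/2)T) / (σ√T) = (ln(129.71/99.79) + (0.0354+0.3827²/2)·1.3305) / 0.441434 = (0.262233 + 0.144532) / 0.441434 = 0.921462
d₂ = d₁ − σ√T = 0.921462 − 0.441434 = 0.480028
e^{−rT} = e^{−0.0354·1.3305} = 0.953992
N(d₁) = 0.821595,  N(d₂) = 0.684396
Call price V = S·N(d₁) − K·e^{−rT}·N(d₂) = 106.569149 − 65.153774 = 41.415375
φ(d₁) = (1/√(2π))·e^{−d₁²/2} = 0.260935
ν = S·φ(d₁)·√T = 39.040266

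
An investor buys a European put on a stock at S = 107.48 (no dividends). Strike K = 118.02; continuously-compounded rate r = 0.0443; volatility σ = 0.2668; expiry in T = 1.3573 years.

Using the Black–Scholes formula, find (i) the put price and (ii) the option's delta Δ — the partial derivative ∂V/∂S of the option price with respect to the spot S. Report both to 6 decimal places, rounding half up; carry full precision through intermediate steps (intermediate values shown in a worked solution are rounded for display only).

price = 15.403719
Δ = -0.480900

σ√T = 0.2668·√1.3573 = 0.310831
d₁ = (ln(S/K) + (r+σ²/2)T) / (σ√T) = (ln(107.48/118.02) + (0.0443+0.2668²/2)·1.3573) / 0.310831 = (-0.093549 + 0.108436) / 0.310831 = 0.047894
d₂ = d₁ − σ√T = 0.047894 − 0.310831 = -0.262937
e^{−rT} = e^{−0.0443·1.3573} = 0.941644
N(−d₁) = 0.480900,  N(−d₂) = 0.603700
Put price V = K·e^{−rT}·N(−d₂) − S·N(−d₁) = 67.090893 − 51.687174 = 15.403719
Δ = −N(−d₁) = -0.480900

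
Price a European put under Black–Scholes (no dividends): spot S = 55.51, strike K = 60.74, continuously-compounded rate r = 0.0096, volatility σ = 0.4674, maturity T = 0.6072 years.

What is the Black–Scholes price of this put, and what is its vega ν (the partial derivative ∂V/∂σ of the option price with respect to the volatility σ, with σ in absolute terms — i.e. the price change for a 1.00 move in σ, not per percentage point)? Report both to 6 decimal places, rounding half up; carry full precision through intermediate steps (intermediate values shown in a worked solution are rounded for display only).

σ√T = 0.4674·√0.6072 = 0.364212
d₁ = (ln(S/K) + (r+σ²/2)T) / (σ√T) = (ln(55.51/60.74) + (0.0096+0.4674²/2)·0.6072) / 0.364212 = (-0.090039 + 0.072154) / 0.364212 = -0.049106
d₂ = d₁ − σ√T = -0.049106 − 0.364212 = -0.413318
e^{−rT} = e^{−0.0096·0.6072} = 0.994188
N(−d₁) = 0.519582,  N(−d₂) = 0.660313
Put price V = K·e^{−rT}·N(−d₂) − S·N(−d₁) = 39.874309 − 28.842021 = 11.032288
φ(d₁) = (1/√(2π))·e^{−d₁²/2} = 0.398462
ν = S·φ(d₁)·√T = 17.235487

price = 11.032288
ν = 17.235487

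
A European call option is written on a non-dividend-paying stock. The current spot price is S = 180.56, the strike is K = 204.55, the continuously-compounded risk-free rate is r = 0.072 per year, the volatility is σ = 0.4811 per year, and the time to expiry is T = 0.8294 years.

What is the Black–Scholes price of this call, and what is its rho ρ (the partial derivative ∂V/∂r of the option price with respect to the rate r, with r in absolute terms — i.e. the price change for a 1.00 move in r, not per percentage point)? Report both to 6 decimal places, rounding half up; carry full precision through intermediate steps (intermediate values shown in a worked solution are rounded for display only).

price = 26.645922
ρ = 56.995234

σ√T = 0.4811·√0.8294 = 0.438145
d₁ = (ln(S/K) + (r+σ²/2)T) / (σ√T) = (ln(180.56/204.55) + (0.072+0.4811²/2)·0.8294) / 0.438145 = (-0.124749 + 0.155702) / 0.438145 = 0.070645
d₂ = d₁ − σ√T = 0.070645 − 0.438145 = -0.367499
e^{−rT} = e^{−0.072·0.8294} = 0.942031
N(d₁) = 0.528160,  N(d₂) = 0.356623
Call price V = S·N(d₁) − K·e^{−rT}·N(d₂) = 95.364555 − 68.718633 = 26.645922
ρ = K·T·e^{−rT}·N(d₂) = 56.995234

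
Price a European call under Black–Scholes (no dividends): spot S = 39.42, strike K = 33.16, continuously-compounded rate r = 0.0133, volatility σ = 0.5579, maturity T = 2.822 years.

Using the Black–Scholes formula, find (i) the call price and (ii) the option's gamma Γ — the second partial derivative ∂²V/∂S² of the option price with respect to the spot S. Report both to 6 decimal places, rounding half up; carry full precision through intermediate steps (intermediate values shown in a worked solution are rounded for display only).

price = 16.907096
Γ = 0.008492

σ√T = 0.5579·√2.822 = 0.937206
d₁ = (ln(S/K) + (r+σ²/2)T) / (σ√T) = (ln(39.42/33.16) + (0.0133+0.5579²/2)·2.822) / 0.937206 = (0.172929 + 0.476710) / 0.937206 = 0.693166
d₂ = d₁ − σ√T = 0.693166 − 0.937206 = -0.244040
e^{−rT} = e^{−0.0133·2.822} = 0.963163
N(d₁) = 0.755897,  N(d₂) = 0.403600
Call price V = S·N(d₁) − K·e^{−rT}·N(d₂) = 29.797468 − 12.890371 = 16.907096
φ(d₁) = (1/√(2π))·e^{−d₁²/2} = 0.313744
Γ = φ(d₁) / (S·σ·√T) = 0.008492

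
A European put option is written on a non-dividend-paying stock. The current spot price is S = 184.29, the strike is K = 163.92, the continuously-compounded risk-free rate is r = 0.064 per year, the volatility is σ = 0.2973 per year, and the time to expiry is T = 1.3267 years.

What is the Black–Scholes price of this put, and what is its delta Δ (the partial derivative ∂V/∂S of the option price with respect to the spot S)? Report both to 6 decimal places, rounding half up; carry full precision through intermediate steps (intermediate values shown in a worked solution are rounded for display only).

price = 9.702620
Δ = -0.223261

σ√T = 0.2973·√1.3267 = 0.342437
d₁ = (ln(S/K) + (r+σ²/2)T) / (σ√T) = (ln(184.29/163.92) + (0.064+0.2973²/2)·1.3267) / 0.342437 = (0.117132 + 0.143541) / 0.342437 = 0.761227
d₂ = d₁ − σ√T = 0.761227 − 0.342437 = 0.418789
e^{−rT} = e^{−0.064·1.3267} = 0.918596
N(−d₁) = 0.223261,  N(−d₂) = 0.337685
Put price V = K·e^{−rT}·N(−d₂) − S·N(−d₁) = 50.847349 − 41.144729 = 9.702620
Δ = −N(−d₁) = -0.223261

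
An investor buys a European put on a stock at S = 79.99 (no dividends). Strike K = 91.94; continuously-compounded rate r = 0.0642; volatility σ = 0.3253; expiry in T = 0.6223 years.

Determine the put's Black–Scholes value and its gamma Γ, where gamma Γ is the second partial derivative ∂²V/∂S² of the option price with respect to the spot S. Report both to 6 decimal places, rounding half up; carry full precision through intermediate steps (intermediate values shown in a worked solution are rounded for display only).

σ√T = 0.3253·√0.6223 = 0.256616
d₁ = (ln(S/K) + (r+σ²/2)T) / (σ√T) = (ln(79.99/91.94) + (0.0642+0.3253²/2)·0.6223) / 0.256616 = (-0.139235 + 0.072878) / 0.256616 = -0.258585
d₂ = d₁ − σ√T = -0.258585 − 0.256616 = -0.515201
e^{−rT} = e^{−0.0642·0.6223} = 0.960836
N(−d₁) = 0.602022,  N(−d₂) = 0.696794
Put price V = K·e^{−rT}·N(−d₂) − S·N(−d₁) = 61.554227 − 48.155749 = 13.398478
φ(d₁) = (1/√(2π))·e^{−d₁²/2} = 0.385825
Γ = φ(d₁) / (S·σ·√T) = 0.018796

price = 13.398478
Γ = 0.018796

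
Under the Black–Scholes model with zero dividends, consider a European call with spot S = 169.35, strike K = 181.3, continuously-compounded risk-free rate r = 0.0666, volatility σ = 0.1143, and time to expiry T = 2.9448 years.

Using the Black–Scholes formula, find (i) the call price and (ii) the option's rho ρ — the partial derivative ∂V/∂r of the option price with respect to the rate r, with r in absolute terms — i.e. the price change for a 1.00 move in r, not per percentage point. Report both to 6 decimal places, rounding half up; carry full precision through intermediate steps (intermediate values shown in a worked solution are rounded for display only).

σ√T = 0.1143·√2.9448 = 0.196144
d₁ = (ln(S/K) + (r+σ²/2)T) / (σ√T) = (ln(169.35/181.3) + (0.0666+0.1143²/2)·2.9448) / 0.196144 = (-0.068186 + 0.215360) / 0.196144 = 0.750340
d₂ = d₁ − σ√T = 0.750340 − 0.196144 = 0.554196
e^{−rT} = e^{−0.0666·2.9448} = 0.821911
N(d₁) = 0.773475,  N(d₂) = 0.710278
Call price V = S·N(d₁) − K·e^{−rT}·N(d₂) = 130.987972 − 105.840164 = 25.147807
ρ = K·T·e^{−rT}·N(d₂) = 311.678116

price = 25.147807
ρ = 311.678116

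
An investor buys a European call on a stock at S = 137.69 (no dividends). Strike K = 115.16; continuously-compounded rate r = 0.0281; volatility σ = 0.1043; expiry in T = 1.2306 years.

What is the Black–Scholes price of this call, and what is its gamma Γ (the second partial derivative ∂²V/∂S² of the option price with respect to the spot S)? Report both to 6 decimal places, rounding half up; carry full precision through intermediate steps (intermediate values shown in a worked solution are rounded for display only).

price = 26.627142
Γ = 0.004111

σ√T = 0.1043·√1.2306 = 0.115703
d₁ = (ln(S/K) + (r+σ²/2)T) / (σ√T) = (ln(137.69/115.16) + (0.0281+0.1043²/2)·1.2306) / 0.115703 = (0.178682 + 0.041273) / 0.115703 = 1.901045
d₂ = d₁ − σ√T = 1.901045 − 0.115703 = 1.785343
e^{−rT} = e^{−0.0281·1.2306} = 0.966011
N(d₁) = 0.971352,  N(d₂) = 0.962897
Call price V = S·N(d₁) − K·e^{−rT}·N(d₂) = 133.745452 − 107.118309 = 26.627142
φ(d₁) = (1/√(2π))·e^{−d₁²/2} = 0.065486
Γ = φ(d₁) / (S·σ·√T) = 0.004111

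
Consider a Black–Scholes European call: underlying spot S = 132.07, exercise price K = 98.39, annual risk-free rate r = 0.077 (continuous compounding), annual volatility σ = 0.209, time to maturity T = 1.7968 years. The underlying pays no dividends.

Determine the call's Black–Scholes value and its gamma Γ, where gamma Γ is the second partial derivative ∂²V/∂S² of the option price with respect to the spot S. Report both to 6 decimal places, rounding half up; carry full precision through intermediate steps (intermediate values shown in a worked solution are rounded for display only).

price = 47.175471
Γ = 0.002608

σ√T = 0.209·√1.7968 = 0.280154
d₁ = (ln(S/K) + (r+σ²/2)T) / (σ√T) = (ln(132.07/98.39) + (0.077+0.209²/2)·1.7968) / 0.280154 = (0.294393 + 0.177597) / 0.280154 = 1.684753
d₂ = d₁ − σ√T = 1.684753 − 0.280154 = 1.404599
e^{−rT} = e^{−0.077·1.7968} = 0.870791
N(d₁) = 0.953982,  N(d₂) = 0.919930
Call price V = S·N(d₁) − K·e^{−rT}·N(d₂) = 125.992385 − 78.816914 = 47.175471
φ(d₁) = (1/√(2π))·e^{−d₁²/2} = 0.096507
Γ = φ(d₁) / (S·σ·√T) = 0.002608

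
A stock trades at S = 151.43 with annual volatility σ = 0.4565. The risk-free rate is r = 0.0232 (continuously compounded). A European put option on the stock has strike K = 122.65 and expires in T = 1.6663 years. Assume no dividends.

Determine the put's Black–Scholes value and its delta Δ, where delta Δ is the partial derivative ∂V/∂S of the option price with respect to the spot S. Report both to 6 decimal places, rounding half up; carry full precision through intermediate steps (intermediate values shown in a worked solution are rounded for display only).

σ√T = 0.4565·√1.6663 = 0.589274
d₁ = (ln(S/K) + (r+σ²/2)T) / (σ√T) = (ln(151.43/122.65) + (0.0232+0.4565²/2)·1.6663) / 0.589274 = (0.210789 + 0.212280) / 0.589274 = 0.717949
d₂ = d₁ − σ√T = 0.717949 − 0.589274 = 0.128675
e^{−rT} = e^{−0.0232·1.6663} = 0.962080
N(−d₁) = 0.236394,  N(−d₂) = 0.448807
Put price V = K·e^{−rT}·N(−d₂) − S·N(−d₁) = 52.958849 − 35.797192 = 17.161657
Δ = −N(−d₁) = -0.236394

price = 17.161657
Δ = -0.236394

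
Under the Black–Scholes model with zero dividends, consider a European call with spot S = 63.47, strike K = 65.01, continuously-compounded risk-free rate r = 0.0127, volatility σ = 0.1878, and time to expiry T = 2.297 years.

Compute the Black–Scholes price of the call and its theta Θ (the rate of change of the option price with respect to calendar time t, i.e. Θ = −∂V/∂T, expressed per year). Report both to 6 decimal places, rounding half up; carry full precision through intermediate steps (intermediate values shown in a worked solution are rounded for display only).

σ√T = 0.1878·√2.297 = 0.284627
d₁ = (ln(S/K) + (r+σ²/2)T) / (σ√T) = (ln(63.47/65.01) + (0.0127+0.1878²/2)·2.297) / 0.284627 = (-0.023974 + 0.069678) / 0.284627 = 0.160577
d₂ = d₁ − σ√T = 0.160577 − 0.284627 = -0.124050
e^{−rT} = e^{−0.0127·2.297} = 0.971249
N(d₁) = 0.563787,  N(d₂) = 0.450638
Call price V = S·N(d₁) − K·e^{−rT}·N(d₂) = 35.783531 − 28.453680 = 7.329850
φ(d₁) = (1/√(2π))·e^{−d₁²/2} = 0.393832
Θ = −S·φ(d₁)·σ/(2√T) − r·K·e^{−rT}·N(d₂) = −1.548690 − 0.361362 = -1.910052

price = 7.329850
Θ = -1.910052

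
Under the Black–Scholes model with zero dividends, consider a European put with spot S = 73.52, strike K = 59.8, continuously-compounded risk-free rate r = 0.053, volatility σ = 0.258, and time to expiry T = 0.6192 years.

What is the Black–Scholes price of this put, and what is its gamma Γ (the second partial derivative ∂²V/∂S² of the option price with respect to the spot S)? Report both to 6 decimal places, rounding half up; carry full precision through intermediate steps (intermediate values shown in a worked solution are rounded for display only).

σ√T = 0.258·√0.6192 = 0.203018
d₁ = (ln(S/K) + (r+σ²/2)T) / (σ√T) = (ln(73.52/59.8) + (0.053+0.258²/2)·0.6192) / 0.203018 = (0.206552 + 0.053426) / 0.203018 = 1.280563
d₂ = d₁ − σ√T = 1.280563 − 0.203018 = 1.077544
e^{−rT} = e^{−0.053·0.6192} = 0.967715
N(−d₁) = 0.100174,  N(−d₂) = 0.140619
Put price V = K·e^{−rT}·N(−d₂) − S·N(−d₁) = 8.137508 − 7.364769 = 0.772739
φ(d₁) = (1/√(2π))·e^{−d₁²/2} = 0.175721
Γ = φ(d₁) / (S·σ·√T) = 0.011773

price = 0.772739
Γ = 0.011773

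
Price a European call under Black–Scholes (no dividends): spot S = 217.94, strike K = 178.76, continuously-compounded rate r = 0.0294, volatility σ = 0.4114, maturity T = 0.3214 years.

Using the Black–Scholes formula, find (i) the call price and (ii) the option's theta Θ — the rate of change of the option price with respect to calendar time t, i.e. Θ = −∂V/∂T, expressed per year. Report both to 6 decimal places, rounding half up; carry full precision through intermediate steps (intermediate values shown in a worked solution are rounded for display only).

σ√T = 0.4114·√0.3214 = 0.233232
d₁ = (ln(S/K) + (r+σ²/2)T) / (σ√T) = (ln(217.94/178.76) + (0.0294+0.4114²/2)·0.3214) / 0.233232 = (0.198176 + 0.036648) / 0.233232 = 1.006825
d₂ = d₁ − σ√T = 1.006825 − 0.233232 = 0.773593
e^{−rT} = e^{−0.0294·0.3214} = 0.990595
N(d₁) = 0.842991,  N(d₂) = 0.780414
Call price V = S·N(d₁) − K·e^{−rT}·N(d₂) = 183.721359 − 138.194858 = 45.526501
φ(d₁) = (1/√(2π))·e^{−d₁²/2} = 0.240319
Θ = −S·φ(d₁)·σ/(2√T) − r·K·e^{−rT}·N(d₂) = −19.003648 − 4.062929 = -23.066577

price = 45.526501
Θ = -23.066577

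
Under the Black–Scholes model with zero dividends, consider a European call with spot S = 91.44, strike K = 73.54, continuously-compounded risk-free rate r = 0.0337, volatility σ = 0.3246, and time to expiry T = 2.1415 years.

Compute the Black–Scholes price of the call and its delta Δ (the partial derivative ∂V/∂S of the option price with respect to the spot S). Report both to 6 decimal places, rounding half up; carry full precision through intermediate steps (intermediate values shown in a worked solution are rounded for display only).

price = 29.155400
Δ = 0.801798

σ√T = 0.3246·√2.1415 = 0.475015
d₁ = (ln(S/K) + (r+σ²/2)T) / (σ√T) = (ln(91.44/73.54) + (0.0337+0.3246²/2)·2.1415) / 0.475015 = (0.217854 + 0.184988) / 0.475015 = 0.848061
d₂ = d₁ − σ√T = 0.848061 − 0.475015 = 0.373046
e^{−rT} = e^{−0.0337·2.1415} = 0.930374
N(d₁) = 0.801798,  N(d₂) = 0.645443
Call price V = S·N(d₁) − K·e^{−rT}·N(d₂) = 73.316405 − 44.161005 = 29.155400
Δ = N(d₁) = 0.801798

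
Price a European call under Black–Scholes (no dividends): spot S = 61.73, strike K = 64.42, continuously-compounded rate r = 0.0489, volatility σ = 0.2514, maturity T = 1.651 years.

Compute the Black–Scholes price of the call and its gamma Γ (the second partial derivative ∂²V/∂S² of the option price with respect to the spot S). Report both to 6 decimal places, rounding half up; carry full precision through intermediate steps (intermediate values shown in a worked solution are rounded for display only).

σ√T = 0.2514·√1.651 = 0.323027
d₁ = (ln(S/K) + (r+σ²/2)T) / (σ√T) = (ln(61.73/64.42) + (0.0489+0.2514²/2)·1.651) / 0.323027 = (-0.042654 + 0.132907) / 0.323027 = 0.279398
d₂ = d₁ − σ√T = 0.279398 − 0.323027 = -0.043629
e^{−rT} = e^{−0.0489·1.651} = 0.922439
N(d₁) = 0.610030,  N(d₂) = 0.482600
Call price V = S·N(d₁) − K·e^{−rT}·N(d₂) = 37.657164 − 28.677793 = 8.979371
φ(d₁) = (1/√(2π))·e^{−d₁²/2} = 0.383671
Γ = φ(d₁) / (S·σ·√T) = 0.019241

price = 8.979371
Γ = 0.019241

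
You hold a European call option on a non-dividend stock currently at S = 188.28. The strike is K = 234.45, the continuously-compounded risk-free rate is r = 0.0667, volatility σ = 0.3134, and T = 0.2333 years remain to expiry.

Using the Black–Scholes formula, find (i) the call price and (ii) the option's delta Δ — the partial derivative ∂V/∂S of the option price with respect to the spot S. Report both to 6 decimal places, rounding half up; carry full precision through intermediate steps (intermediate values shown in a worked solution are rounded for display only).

σ√T = 0.3134·√0.2333 = 0.151376
d₁ = (ln(S/K) + (r+σ²/2)T) / (σ√T) = (ln(188.28/234.45) + (0.0667+0.3134²/2)·0.2333) / 0.151376 = (-0.219312 + 0.027018) / 0.151376 = -1.270307
d₂ = d₁ − σ√T = -1.270307 − 0.151376 = -1.421683
e^{−rT} = e^{−0.0667·0.2333} = 0.984559
N(d₁) = 0.101988,  N(d₂) = 0.077559
Call price V = S·N(d₁) − K·e^{−rT}·N(d₂) = 19.202232 − 17.902979 = 1.299253
Δ = N(d₁) = 0.101988

price = 1.299253
Δ = 0.101988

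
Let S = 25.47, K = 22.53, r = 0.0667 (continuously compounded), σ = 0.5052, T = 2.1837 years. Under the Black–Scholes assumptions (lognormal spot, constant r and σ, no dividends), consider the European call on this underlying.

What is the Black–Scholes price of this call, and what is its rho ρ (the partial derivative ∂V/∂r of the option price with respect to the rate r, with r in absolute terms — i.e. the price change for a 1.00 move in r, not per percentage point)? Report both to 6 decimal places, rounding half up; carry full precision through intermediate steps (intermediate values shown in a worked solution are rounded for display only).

price = 9.933758
ρ = 21.029603

σ√T = 0.5052·√2.1837 = 0.746552
d₁ = (ln(S/K) + (r+σ²/2)T) / (σ√T) = (ln(25.47/22.53) + (0.0667+0.5052²/2)·2.1837) / 0.746552 = (0.122654 + 0.424322) / 0.746552 = 0.732670
d₂ = d₁ − σ√T = 0.732670 − 0.746552 = -0.013882
e^{−rT} = e^{−0.0667·2.1837} = 0.864458
N(d₁) = 0.768120,  N(d₂) = 0.494462
Call price V = S·N(d₁) − K·e^{−rT}·N(d₂) = 19.564020 − 9.630262 = 9.933758
ρ = K·T·e^{−rT}·N(d₂) = 21.029603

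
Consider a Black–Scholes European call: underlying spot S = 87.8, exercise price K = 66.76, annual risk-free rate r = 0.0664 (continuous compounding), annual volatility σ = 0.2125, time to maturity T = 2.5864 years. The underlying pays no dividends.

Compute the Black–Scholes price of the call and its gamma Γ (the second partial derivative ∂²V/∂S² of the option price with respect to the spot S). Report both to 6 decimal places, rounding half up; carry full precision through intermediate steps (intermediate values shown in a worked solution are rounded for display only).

price = 32.647361
Γ = 0.004480

σ√T = 0.2125·√2.5864 = 0.341749
d₁ = (ln(S/K) + (r+σ²/2)T) / (σ√T) = (ln(87.8/66.76) + (0.0664+0.2125²/2)·2.5864) / 0.341749 = (0.273957 + 0.230133) / 0.341749 = 1.475033
d₂ = d₁ − σ√T = 1.475033 − 0.341749 = 1.133284
e^{−rT} = e^{−0.0664·2.5864} = 0.842201
N(d₁) = 0.929898,  N(d₂) = 0.871453
Call price V = S·N(d₁) − K·e^{−rT}·N(d₂) = 81.645056 − 48.997695 = 32.647361
φ(d₁) = (1/√(2π))·e^{−d₁²/2} = 0.134418
Γ = φ(d₁) / (S·σ·√T) = 0.004480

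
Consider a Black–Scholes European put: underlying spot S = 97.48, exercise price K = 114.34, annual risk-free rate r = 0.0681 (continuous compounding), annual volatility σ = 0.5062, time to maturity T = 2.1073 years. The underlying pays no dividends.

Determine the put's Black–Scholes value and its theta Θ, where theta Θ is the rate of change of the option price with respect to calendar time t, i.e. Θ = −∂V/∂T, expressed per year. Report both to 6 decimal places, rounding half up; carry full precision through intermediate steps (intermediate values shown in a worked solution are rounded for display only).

σ√T = 0.5062·√2.1073 = 0.734827
d₁ = (ln(S/K) + (r+σ²/2)T) / (σ√T) = (ln(97.48/114.34) + (0.0681+0.5062²/2)·2.1073) / 0.734827 = (-0.159529 + 0.413493) / 0.734827 = 0.345610
d₂ = d₁ − σ√T = 0.345610 − 0.734827 = -0.389218
e^{−rT} = e^{−0.0681·2.1073} = 0.866315
N(−d₁) = 0.364818,  N(−d₂) = 0.651442
Put price V = K·e^{−rT}·N(−d₂) − S·N(−d₁) = 64.528246 − 35.562458 = 28.965787
φ(d₁) = (1/√(2π))·e^{−d₁²/2} = 0.375814
Θ = −S·φ(d₁)·σ/(2√T) + r·K·e^{−rT}·N(−d₂) = −6.387298 + 4.394374 = -1.992924

price = 28.965787
Θ = -1.992924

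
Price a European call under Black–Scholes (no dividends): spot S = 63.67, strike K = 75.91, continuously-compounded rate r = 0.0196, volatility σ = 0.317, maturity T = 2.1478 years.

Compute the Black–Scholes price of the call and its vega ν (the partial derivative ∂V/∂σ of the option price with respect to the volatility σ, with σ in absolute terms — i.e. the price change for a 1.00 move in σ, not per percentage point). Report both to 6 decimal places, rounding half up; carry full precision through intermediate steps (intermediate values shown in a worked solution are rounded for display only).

σ√T = 0.317·√2.1478 = 0.464575
d₁ = (ln(S/K) + (r+σ²/2)T) / (σ√T) = (ln(63.67/75.91) + (0.0196+0.317²/2)·2.1478) / 0.464575 = (-0.175835 + 0.150012) / 0.464575 = -0.055584
d₂ = d₁ − σ√T = -0.055584 − 0.464575 = -0.520159
e^{−rT} = e^{−0.0196·2.1478} = 0.958777
N(d₁) = 0.477837,  N(d₂) = 0.301476
Call price V = S·N(d₁) − K·e^{−rT}·N(d₂) = 30.423859 − 21.941671 = 8.482188
φ(d₁) = (1/√(2π))·e^{−d₁²/2} = 0.398326
ν = S·φ(d₁)·√T = 37.168150

price = 8.482188
ν = 37.168150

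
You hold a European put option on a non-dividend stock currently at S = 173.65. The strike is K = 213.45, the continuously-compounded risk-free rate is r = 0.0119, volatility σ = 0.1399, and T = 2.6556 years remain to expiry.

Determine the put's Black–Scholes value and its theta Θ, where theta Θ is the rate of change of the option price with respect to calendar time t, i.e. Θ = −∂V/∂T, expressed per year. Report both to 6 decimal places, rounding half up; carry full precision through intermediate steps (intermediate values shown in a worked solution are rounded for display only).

price = 38.645964
Θ = -0.408173

σ√T = 0.1399·√2.6556 = 0.227981
d₁ = (ln(S/K) + (r+σ²/2)T) / (σ√T) = (ln(173.65/213.45) + (0.0119+0.1399²/2)·2.6556) / 0.227981 = (-0.206361 + 0.057589) / 0.227981 = -0.652560
d₂ = d₁ − σ√T = -0.652560 − 0.227981 = -0.880541
e^{−rT} = e^{−0.0119·2.6556} = 0.968892
N(−d₁) = 0.742980,  N(−d₂) = 0.810717
Put price V = K·e^{−rT}·N(−d₂) − S·N(−d₁) = 167.664458 − 129.018494 = 38.645964
φ(d₁) = (1/√(2π))·e^{−d₁²/2} = 0.322434
Θ = −S·φ(d₁)·σ/(2√T) + r·K·e^{−rT}·N(−d₂) = −2.403380 + 1.995207 = -0.408173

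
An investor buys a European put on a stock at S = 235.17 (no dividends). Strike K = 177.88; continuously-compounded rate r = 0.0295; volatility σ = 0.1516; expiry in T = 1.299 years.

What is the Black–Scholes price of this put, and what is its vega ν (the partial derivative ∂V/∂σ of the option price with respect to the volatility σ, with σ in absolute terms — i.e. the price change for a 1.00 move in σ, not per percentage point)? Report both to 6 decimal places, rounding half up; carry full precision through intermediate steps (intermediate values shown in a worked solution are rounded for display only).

σ√T = 0.1516·√1.299 = 0.172784
d₁ = (ln(S/K) + (r+σ²/2)T) / (σ√T) = (ln(235.17/177.88) + (0.0295+0.1516²/2)·1.299) / 0.172784 = (0.279199 + 0.053248) / 0.172784 = 1.924061
d₂ = d₁ − σ√T = 1.924061 − 0.172784 = 1.751277
e^{−rT} = e^{−0.0295·1.299} = 0.962404
N(−d₁) = 0.027173,  N(−d₂) = 0.039949
Put price V = K·e^{−rT}·N(−d₂) − S·N(−d₁) = 6.838987 − 6.390383 = 0.448604
φ(d₁) = (1/√(2π))·e^{−d₁²/2} = 0.062666
ν = S·φ(d₁)·√T = 16.796356

price = 0.448604
ν = 16.796356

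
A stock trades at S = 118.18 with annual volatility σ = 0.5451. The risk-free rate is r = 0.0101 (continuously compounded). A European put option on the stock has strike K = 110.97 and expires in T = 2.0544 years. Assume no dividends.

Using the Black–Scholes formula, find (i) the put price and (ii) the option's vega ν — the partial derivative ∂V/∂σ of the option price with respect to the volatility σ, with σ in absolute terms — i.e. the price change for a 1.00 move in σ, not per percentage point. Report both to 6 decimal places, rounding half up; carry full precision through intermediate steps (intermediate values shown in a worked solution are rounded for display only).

σ√T = 0.5451·√2.0544 = 0.781302
d₁ = (ln(S/K) + (r+σ²/2)T) / (σ√T) = (ln(118.18/110.97) + (0.0101+0.5451²/2)·2.0544) / 0.781302 = (0.062949 + 0.325965) / 0.781302 = 0.497778
d₂ = d₁ − σ√T = 0.497778 − 0.781302 = -0.283524
e^{−rT} = e^{−0.0101·2.0544} = 0.979464
N(−d₁) = 0.309320,  N(−d₂) = 0.611612
Put price V = K·e^{−rT}·N(−d₂) − S·N(−d₁) = 66.476855 − 36.555481 = 29.921374
φ(d₁) = (1/√(2π))·e^{−d₁²/2} = 0.352456
ν = S·φ(d₁)·√T = 59.702324

price = 29.921374
ν = 59.702324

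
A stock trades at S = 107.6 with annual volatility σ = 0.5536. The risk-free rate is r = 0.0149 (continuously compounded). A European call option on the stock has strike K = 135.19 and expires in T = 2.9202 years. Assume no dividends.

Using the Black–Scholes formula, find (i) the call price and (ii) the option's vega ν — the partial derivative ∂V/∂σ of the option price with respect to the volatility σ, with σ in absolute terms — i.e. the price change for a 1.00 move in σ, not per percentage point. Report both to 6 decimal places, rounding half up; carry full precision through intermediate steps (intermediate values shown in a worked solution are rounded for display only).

σ√T = 0.5536·√2.9202 = 0.946024
d₁ = (ln(S/K) + (r+σ²/2)T) / (σ√T) = (ln(107.6/135.19) + (0.0149+0.5536²/2)·2.9202) / 0.946024 = (-0.228261 + 0.490992) / 0.946024 = 0.277722
d₂ = d₁ − σ√T = 0.277722 − 0.946024 = -0.668303
e^{−rT} = e^{−0.0149·2.9202} = 0.957422
N(d₁) = 0.609387,  N(d₂) = 0.251970
Call price V = S·N(d₁) − K·e^{−rT}·N(d₂) = 65.570044 − 32.613481 = 32.956563
φ(d₁) = (1/√(2π))·e^{−d₁²/2} = 0.383850
ν = S·φ(d₁)·√T = 70.579764

price = 32.956563
ν = 70.579764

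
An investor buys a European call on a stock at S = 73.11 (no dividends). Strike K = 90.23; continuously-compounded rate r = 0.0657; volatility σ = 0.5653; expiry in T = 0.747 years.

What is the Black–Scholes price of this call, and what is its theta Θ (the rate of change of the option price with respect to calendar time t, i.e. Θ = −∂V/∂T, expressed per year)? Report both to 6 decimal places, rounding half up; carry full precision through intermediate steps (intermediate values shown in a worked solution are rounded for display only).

σ√T = 0.5653·√0.747 = 0.488584
d₁ = (ln(S/K) + (r+σ²/2)T) / (σ√T) = (ln(73.11/90.23) + (0.0657+0.5653²/2)·0.747) / 0.488584 = (-0.210397 + 0.168435) / 0.488584 = -0.085884
d₂ = d₁ − σ√T = -0.085884 − 0.488584 = -0.574468
e^{−rT} = e^{−0.0657·0.747} = 0.952107
N(d₁) = 0.465779,  N(d₂) = 0.282825
Call price V = S·N(d₁) − K·e^{−rT}·N(d₂) = 34.053116 − 24.297141 = 9.755975
φ(d₁) = (1/√(2π))·e^{−d₁²/2} = 0.397474
Θ = −S·φ(d₁)·σ/(2√T) − r·K·e^{−rT}·N(d₂) = −9.503287 − 1.596322 = -11.099609

price = 9.755975
Θ = -11.099609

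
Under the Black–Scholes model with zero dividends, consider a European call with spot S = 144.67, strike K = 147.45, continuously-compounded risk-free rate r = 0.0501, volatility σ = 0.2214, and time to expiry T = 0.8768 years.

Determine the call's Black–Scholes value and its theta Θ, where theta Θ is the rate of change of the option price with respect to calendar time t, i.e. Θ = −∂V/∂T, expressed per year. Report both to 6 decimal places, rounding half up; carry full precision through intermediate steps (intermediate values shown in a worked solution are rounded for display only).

price = 13.659987
Θ = -10.235705

σ√T = 0.2214·√0.8768 = 0.207314
d₁ = (ln(S/K) + (r+σ²/2)T) / (σ√T) = (ln(144.67/147.45) + (0.0501+0.2214²/2)·0.8768) / 0.207314 = (-0.019034 + 0.065417) / 0.207314 = 0.223735
d₂ = d₁ − σ√T = 0.223735 − 0.207314 = 0.016421
e^{−rT} = e^{−0.0501·0.8768} = 0.957023
N(d₁) = 0.588518,  N(d₂) = 0.506551
Call price V = S·N(d₁) − K·e^{−rT}·N(d₂) = 85.140931 − 71.480944 = 13.659987
φ(d₁) = (1/√(2π))·e^{−d₁²/2} = 0.389081
Θ = −S·φ(d₁)·σ/(2√T) − r·K·e^{−rT}·N(d₂) = −6.654510 − 3.581195 = -10.235705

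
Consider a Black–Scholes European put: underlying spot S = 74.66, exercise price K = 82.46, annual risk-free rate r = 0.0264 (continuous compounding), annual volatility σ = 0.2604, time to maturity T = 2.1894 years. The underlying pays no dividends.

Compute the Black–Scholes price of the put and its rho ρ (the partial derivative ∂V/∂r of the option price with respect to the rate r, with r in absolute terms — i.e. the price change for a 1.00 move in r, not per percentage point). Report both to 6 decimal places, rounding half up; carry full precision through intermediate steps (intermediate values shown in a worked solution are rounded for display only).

price = 13.299089
ρ = -105.326198

σ√T = 0.2604·√2.1894 = 0.385304
d₁ = (ln(S/K) + (r+σ²/2)T) / (σ√T) = (ln(74.66/82.46) + (0.0264+0.2604²/2)·2.1894) / 0.385304 = (-0.099369 + 0.132030) / 0.385304 = 0.084767
d₂ = d₁ − σ√T = 0.084767 − 0.385304 = -0.300537
e^{−rT} = e^{−0.0264·2.1894} = 0.943839
N(−d₁) = 0.466223,  N(−d₂) = 0.618116
Put price V = K·e^{−rT}·N(−d₂) − S·N(−d₁) = 48.107334 − 34.808246 = 13.299089
ρ = −K·T·e^{−rT}·N(−d₂) = -105.326198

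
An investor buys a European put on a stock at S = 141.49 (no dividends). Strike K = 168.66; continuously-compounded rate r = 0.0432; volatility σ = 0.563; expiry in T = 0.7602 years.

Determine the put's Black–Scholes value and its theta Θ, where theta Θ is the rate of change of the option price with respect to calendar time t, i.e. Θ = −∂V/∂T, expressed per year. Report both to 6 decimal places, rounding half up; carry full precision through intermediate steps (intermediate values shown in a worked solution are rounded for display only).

price = 41.612784
Θ = -13.240650

σ√T = 0.563·√0.7602 = 0.490877
d₁ = (ln(S/K) + (r+σ²/2)T) / (σ√T) = (ln(141.49/168.66) + (0.0432+0.563²/2)·0.7602) / 0.490877 = (-0.175656 + 0.153321) / 0.490877 = -0.045501
d₂ = d₁ − σ√T = -0.045501 − 0.490877 = -0.536377
e^{−rT} = e^{−0.0432·0.7602} = 0.967693
N(−d₁) = 0.518146,  N(−d₂) = 0.704151
Put price V = K·e^{−rT}·N(−d₂) − S·N(−d₁) = 114.925249 − 73.312465 = 41.612784
φ(d₁) = (1/√(2π))·e^{−d₁²/2} = 0.398530
Θ = −S·φ(d₁)·σ/(2√T) + r·K·e^{−rT}·N(−d₂) = −18.205421 + 4.964771 = -13.240650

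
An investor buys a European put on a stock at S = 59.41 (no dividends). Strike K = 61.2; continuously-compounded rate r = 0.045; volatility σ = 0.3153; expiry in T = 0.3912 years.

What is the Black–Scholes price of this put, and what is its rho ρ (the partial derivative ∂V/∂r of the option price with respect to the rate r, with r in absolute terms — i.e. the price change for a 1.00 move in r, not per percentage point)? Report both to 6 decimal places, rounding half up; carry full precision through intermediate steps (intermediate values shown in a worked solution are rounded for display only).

price = 5.064650
ρ = -13.255706

σ√T = 0.3153·√0.3912 = 0.197207
d₁ = (ln(S/K) + (r+σ²/2)T) / (σ√T) = (ln(59.41/61.2) + (0.045+0.3153²/2)·0.3912) / 0.197207 = (-0.029685 + 0.037049) / 0.197207 = 0.037345
d₂ = d₁ − σ√T = 0.037345 − 0.197207 = -0.159862
e^{−rT} = e^{−0.045·0.3912} = 0.982550
N(−d₁) = 0.485105,  N(−d₂) = 0.563505
Put price V = K·e^{−rT}·N(−d₂) − S·N(−d₁) = 33.884729 − 28.820079 = 5.064650
ρ = −K·T·e^{−rT}·N(−d₂) = -13.255706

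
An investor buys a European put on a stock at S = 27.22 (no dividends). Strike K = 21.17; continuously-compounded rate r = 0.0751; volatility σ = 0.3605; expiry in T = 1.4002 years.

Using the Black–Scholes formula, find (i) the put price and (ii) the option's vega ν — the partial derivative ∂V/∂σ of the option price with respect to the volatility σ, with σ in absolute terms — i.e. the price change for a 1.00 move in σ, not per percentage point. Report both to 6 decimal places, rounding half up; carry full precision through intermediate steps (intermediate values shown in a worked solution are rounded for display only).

σ√T = 0.3605·√1.4002 = 0.426580
d₁ = (ln(S/K) + (r+σ²/2)T) / (σ√T) = (ln(27.22/21.17) + (0.0751+0.3605²/2)·1.4002) / 0.426580 = (0.251367 + 0.196140) / 0.426580 = 1.049058
d₂ = d₁ − σ√T = 1.049058 − 0.426580 = 0.622478
e^{−rT} = e^{−0.0751·1.4002} = 0.900185
N(−d₁) = 0.147076,  N(−d₂) = 0.266814
Put price V = K·e^{−rT}·N(−d₂) − S·N(−d₁) = 5.084645 − 4.003399 = 1.081246
φ(d₁) = (1/√(2π))·e^{−d₁²/2} = 0.230109
ν = S·φ(d₁)·√T = 7.411696

price = 1.081246
ν = 7.411696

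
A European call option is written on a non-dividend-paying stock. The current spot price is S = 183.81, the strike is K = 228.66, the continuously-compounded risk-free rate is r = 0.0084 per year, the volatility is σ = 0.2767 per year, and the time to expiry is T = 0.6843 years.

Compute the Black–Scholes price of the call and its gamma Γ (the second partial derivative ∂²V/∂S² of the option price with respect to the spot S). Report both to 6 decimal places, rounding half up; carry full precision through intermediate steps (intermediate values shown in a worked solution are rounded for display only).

σ√T = 0.2767·√0.6843 = 0.228893
d₁ = (ln(S/K) + (r+σ²/2)T) / (σ√T) = (ln(183.81/228.66) + (0.0084+0.2767²/2)·0.6843) / 0.228893 = (-0.218334 + 0.031944) / 0.228893 = -0.814308
d₂ = d₁ − σ√T = -0.814308 − 0.228893 = -1.043201
e^{−rT} = e^{−0.0084·0.6843} = 0.994268
N(d₁) = 0.207734,  N(d₂) = 0.148428
Call price V = S·N(d₁) − K·e^{−rT}·N(d₂) = 38.183614 − 33.744909 = 4.438705
φ(d₁) = (1/√(2π))·e^{−d₁²/2} = 0.286365
Γ = φ(d₁) / (S·σ·√T) = 0.006806

price = 4.438705
Γ = 0.006806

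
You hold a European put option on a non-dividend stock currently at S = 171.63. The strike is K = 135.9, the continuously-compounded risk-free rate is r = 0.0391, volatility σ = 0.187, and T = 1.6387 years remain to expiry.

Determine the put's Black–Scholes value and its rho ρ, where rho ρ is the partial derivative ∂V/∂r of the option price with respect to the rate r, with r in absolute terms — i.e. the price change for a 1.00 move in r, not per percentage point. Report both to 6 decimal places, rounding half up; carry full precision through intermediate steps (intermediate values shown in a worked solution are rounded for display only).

σ√T = 0.187·√1.6387 = 0.239382
d₁ = (ln(S/K) + (r+σ²/2)T) / (σ√T) = (ln(171.63/135.9) + (0.0391+0.187²/2)·1.6387) / 0.239382 = (0.233422 + 0.092725) / 0.239382 = 1.362453
d₂ = d₁ − σ√T = 1.362453 − 0.239382 = 1.123071
e^{−rT} = e^{−0.0391·1.6387} = 0.937936
N(−d₁) = 0.086527,  N(−d₂) = 0.130704
Put price V = K·e^{−rT}·N(−d₂) − S·N(−d₁) = 16.660203 − 14.850702 = 1.809501
ρ = −K·T·e^{−rT}·N(−d₂) = -27.301075

price = 1.809501
ρ = -27.301075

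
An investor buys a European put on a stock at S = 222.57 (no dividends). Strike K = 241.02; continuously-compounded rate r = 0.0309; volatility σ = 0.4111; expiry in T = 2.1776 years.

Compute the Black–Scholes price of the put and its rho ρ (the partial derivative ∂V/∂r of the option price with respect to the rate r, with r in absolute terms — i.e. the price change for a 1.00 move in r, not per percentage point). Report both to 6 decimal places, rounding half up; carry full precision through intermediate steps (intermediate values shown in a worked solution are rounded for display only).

price = 54.774397
ρ = -307.619701

σ√T = 0.4111·√2.1776 = 0.606648
d₁ = (ln(S/K) + (r+σ²/2)T) / (σ√T) = (ln(222.57/241.02) + (0.0309+0.4111²/2)·2.1776) / 0.606648 = (-0.079638 + 0.251299) / 0.606648 = 0.282965
d₂ = d₁ − σ√T = 0.282965 − 0.606648 = -0.323682
e^{−rT} = e^{−0.0309·2.1776} = 0.934926
N(−d₁) = 0.388602,  N(−d₂) = 0.626911
Put price V = K·e^{−rT}·N(−d₂) − S·N(−d₁) = 141.265476 − 86.491079 = 54.774397
ρ = −K·T·e^{−rT}·N(−d₂) = -307.619701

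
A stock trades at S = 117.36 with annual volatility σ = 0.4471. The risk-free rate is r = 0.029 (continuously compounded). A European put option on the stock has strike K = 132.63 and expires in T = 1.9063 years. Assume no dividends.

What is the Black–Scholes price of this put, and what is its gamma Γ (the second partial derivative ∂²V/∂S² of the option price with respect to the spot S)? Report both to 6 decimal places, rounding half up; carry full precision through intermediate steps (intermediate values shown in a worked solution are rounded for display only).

σ√T = 0.4471·√1.9063 = 0.617306
d₁ = (ln(S/K) + (r+σ²/2)T) / (σ√T) = (ln(117.36/132.63) + (0.029+0.4471²/2)·1.9063) / 0.617306 = (-0.122317 + 0.245816) / 0.617306 = 0.200061
d₂ = d₁ − σ√T = 0.200061 − 0.617306 = -0.417245
e^{−rT} = e^{−0.029·1.9063} = 0.946218
N(−d₁) = 0.420716,  N(−d₂) = 0.661750
Put price V = K·e^{−rT}·N(−d₂) − S·N(−d₁) = 83.047578 − 49.375288 = 33.672290
φ(d₁) = (1/√(2π))·e^{−d₁²/2} = 0.391038
Γ = φ(d₁) / (S·σ·√T) = 0.005398

price = 33.672290
Γ = 0.005398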